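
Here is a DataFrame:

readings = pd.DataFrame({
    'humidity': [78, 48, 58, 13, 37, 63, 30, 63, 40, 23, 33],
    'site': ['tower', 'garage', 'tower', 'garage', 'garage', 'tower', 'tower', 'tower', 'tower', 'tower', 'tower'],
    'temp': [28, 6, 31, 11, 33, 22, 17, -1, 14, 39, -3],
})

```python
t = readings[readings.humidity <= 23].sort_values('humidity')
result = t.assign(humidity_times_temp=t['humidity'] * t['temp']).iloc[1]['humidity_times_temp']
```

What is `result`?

filter rows where humidity <= 23:
   humidity    site  temp
3        13  garage    11
9        23   tower    39
sort by humidity:
   humidity    site  temp
3        13  garage    11
9        23   tower    39
add column humidity_times_temp = t['humidity'] * t['temp']:
   humidity    site  temp  humidity_times_temp
3        13  garage    11                  143
9        23   tower    39                  897
Then the value at position 1, column 'humidity_times_temp': 897

897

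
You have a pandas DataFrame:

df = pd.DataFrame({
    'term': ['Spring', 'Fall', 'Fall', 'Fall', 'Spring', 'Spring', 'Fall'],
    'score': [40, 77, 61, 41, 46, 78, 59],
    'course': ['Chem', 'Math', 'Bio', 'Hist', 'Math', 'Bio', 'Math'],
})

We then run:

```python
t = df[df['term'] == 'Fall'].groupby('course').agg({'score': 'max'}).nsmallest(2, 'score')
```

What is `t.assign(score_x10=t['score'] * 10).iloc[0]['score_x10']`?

410

filter rows where term == 'Fall':
   term  score course
1  Fall     77   Math
2  Fall     61    Bio
3  Fall     41   Hist
6  Fall     59   Math
group by course, max of score:
        score
course       
Bio        61
Hist       41
Math       77
take 2 rows with smallest score:
        score
course       
Hist       41
Bio        61
add column score_x10 = t['score'] * 10:
        score  score_x10
course                  
Hist       41        410
Bio        61        610
Reading off the value at position 0, column 'score_x10', we get 410.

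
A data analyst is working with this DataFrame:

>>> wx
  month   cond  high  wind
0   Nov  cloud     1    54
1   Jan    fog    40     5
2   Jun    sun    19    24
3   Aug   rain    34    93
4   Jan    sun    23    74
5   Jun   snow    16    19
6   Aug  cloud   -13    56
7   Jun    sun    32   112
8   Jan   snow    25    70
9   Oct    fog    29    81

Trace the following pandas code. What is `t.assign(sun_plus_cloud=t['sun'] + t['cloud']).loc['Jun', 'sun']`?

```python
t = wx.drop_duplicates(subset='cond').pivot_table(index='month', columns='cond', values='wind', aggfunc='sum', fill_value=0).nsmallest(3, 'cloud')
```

drop duplicate cond (keep=first):
  month   cond  high  wind
0   Nov  cloud     1    54
1   Jan    fog    40     5
2   Jun    sun    19    24
3   Aug   rain    34    93
5   Jun   snow    16    19
pivot: rows=month, cols=cond, sum(wind):
cond   cloud  fog  rain  snow  sun
month                             
Aug        0    0    93     0    0
Jan        0    5     0     0    0
Jun        0    0     0    19   24
Nov       54    0     0     0    0
take 3 rows with smallest cloud:
cond   cloud  fog  rain  snow  sun
month                             
Aug        0    0    93     0    0
Jan        0    5     0     0    0
Jun        0    0     0    19   24
add column sun_plus_cloud = t['sun'] + t['cloud']:
cond   cloud  fog  rain  snow  sun  sun_plus_cloud
month                                             
Aug        0    0    93     0    0               0
Jan        0    5     0     0    0               0
Jun        0    0     0    19   24              24

24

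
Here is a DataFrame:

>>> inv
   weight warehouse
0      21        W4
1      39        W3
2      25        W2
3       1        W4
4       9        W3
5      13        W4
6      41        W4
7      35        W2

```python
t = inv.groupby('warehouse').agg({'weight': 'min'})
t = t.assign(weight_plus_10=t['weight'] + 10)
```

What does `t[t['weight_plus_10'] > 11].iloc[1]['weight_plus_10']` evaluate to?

group by warehouse, min of weight:
           weight
warehouse        
W2             25
W3              9
W4              1
add column weight_plus_10 = t['weight'] + 10:
           weight  weight_plus_10
warehouse                        
W2             25              35
W3              9              19
W4              1              11
filter rows where weight_plus_10 > 11:
           weight  weight_plus_10
warehouse                        
W2             25              35
W3              9              19
value at position 1, column 'weight_plus_10' → 19

19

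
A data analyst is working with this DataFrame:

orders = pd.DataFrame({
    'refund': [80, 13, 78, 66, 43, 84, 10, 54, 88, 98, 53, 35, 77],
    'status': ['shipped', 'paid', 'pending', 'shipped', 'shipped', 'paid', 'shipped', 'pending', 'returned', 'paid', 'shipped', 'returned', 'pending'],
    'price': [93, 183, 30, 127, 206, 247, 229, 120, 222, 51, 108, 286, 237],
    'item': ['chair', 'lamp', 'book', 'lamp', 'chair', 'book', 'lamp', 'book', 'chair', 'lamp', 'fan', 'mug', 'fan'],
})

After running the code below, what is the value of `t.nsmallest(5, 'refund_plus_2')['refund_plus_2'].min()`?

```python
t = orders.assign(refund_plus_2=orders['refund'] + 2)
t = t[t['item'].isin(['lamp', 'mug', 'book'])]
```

12

add column refund_plus_2 = orders['refund'] + 2:
    refund    status  price   item  refund_plus_2
0       80   shipped     93  chair             82
1       13      paid    183   lamp             15
2       78   pending     30   book             80
3       66   shipped    127   lamp             68
4       43   shipped    206  chair             45
5       84      paid    247   book             86
6       10   shipped    229   lamp             12
7       54   pending    120   book             56
8       88  returned    222  chair             90
9       98      paid     51   lamp            100
10      53   shipped    108    fan             55
11      35  returned    286    mug             37
12      77   pending    237    fan             79
filter rows where item in ['lamp', 'mug', 'book']:
    refund    status  price  item  refund_plus_2
1       13      paid    183  lamp             15
2       78   pending     30  book             80
3       66   shipped    127  lamp             68
5       84      paid    247  book             86
6       10   shipped    229  lamp             12
7       54   pending    120  book             56
9       98      paid     51  lamp            100
11      35  returned    286   mug             37
take 5 rows with smallest refund_plus_2:
    refund    status  price  item  refund_plus_2
6       10   shipped    229  lamp             12
1       13      paid    183  lamp             15
11      35  returned    286   mug             37
7       54   pending    120  book             56
3       66   shipped    127  lamp             68
Then the min of column 'refund_plus_2': 12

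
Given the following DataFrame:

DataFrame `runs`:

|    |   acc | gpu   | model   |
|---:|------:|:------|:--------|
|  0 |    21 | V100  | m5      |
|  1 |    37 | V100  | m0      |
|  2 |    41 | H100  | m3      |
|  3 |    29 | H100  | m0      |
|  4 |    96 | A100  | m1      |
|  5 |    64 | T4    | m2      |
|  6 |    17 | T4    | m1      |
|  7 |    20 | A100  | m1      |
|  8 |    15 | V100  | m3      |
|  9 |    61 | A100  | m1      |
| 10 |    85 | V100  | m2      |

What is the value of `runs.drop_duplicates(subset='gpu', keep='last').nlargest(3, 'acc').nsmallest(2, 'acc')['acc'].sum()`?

drop duplicate gpu (keep=last):
    acc   gpu model
3    29  H100    m0
6    17    T4    m1
9    61  A100    m1
10   85  V100    m2
take 3 rows with largest acc:
    acc   gpu model
10   85  V100    m2
9    61  A100    m1
3    29  H100    m0
take 2 rows with smallest acc:
   acc   gpu model
3   29  H100    m0
9   61  A100    m1
Then the sum of column 'acc': 90

90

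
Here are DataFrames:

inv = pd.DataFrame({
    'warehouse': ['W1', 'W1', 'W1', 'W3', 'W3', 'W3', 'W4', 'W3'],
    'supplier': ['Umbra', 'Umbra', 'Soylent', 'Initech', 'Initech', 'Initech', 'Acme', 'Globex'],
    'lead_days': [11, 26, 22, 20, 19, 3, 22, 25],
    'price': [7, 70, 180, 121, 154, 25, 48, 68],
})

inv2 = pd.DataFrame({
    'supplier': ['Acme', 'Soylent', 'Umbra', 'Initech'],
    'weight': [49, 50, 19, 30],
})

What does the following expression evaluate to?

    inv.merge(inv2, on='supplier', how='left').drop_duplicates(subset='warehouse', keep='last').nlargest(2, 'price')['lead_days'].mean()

23.5

merge on 'supplier' (how='left') → 8 rows:
  warehouse supplier  lead_days  price  weight
0        W1    Umbra         11      7    19.0
1        W1    Umbra         26     70    19.0
2        W1  Soylent         22    180    50.0
3        W3  Initech         20    121    30.0
4        W3  Initech         19    154    30.0
5        W3  Initech          3     25    30.0
6        W4     Acme         22     48    49.0
7        W3   Globex         25     68     NaN
drop duplicate warehouse (keep=last):
  warehouse supplier  lead_days  price  weight
2        W1  Soylent         22    180    50.0
6        W4     Acme         22     48    49.0
7        W3   Globex         25     68     NaN
take 2 rows with largest price:
  warehouse supplier  lead_days  price  weight
2        W1  Soylent         22    180    50.0
7        W3   Globex         25     68     NaN
Taking the mean of column 'lead_days' gives 23.5.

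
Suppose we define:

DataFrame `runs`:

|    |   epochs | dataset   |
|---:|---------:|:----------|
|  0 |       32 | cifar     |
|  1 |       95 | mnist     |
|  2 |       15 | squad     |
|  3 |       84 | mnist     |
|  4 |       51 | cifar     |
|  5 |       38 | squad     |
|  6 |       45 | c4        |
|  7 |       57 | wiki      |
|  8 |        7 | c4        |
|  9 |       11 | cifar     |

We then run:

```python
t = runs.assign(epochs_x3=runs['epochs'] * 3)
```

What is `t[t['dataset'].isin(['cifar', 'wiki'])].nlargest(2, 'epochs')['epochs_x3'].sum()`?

324

add column epochs_x3 = runs['epochs'] * 3:
   epochs dataset  epochs_x3
0      32   cifar         96
1      95   mnist        285
2      15   squad         45
3      84   mnist        252
4      51   cifar        153
5      38   squad        114
6      45      c4        135
7      57    wiki        171
8       7      c4         21
9      11   cifar         33
filter rows where dataset in ['cifar', 'wiki']:
   epochs dataset  epochs_x3
0      32   cifar         96
4      51   cifar        153
7      57    wiki        171
9      11   cifar         33
take 2 rows with largest epochs:
   epochs dataset  epochs_x3
7      57    wiki        171
4      51   cifar        153
The sum of column 'epochs_x3' is 324.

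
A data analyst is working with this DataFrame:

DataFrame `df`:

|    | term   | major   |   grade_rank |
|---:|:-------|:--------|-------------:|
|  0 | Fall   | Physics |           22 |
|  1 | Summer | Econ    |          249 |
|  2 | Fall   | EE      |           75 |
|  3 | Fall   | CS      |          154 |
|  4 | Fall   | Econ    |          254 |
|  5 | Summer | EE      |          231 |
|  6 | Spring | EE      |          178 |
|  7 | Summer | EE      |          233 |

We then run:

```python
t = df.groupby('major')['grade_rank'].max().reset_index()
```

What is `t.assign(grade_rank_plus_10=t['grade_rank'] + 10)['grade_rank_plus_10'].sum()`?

703

group by major, max of grade_rank:
major
CS         154
EE         233
Econ       254
Physics     22
Name: grade_rank, dtype: int64
reset_index():
     major  grade_rank
0       CS         154
1       EE         233
2     Econ         254
3  Physics          22
add column grade_rank_plus_10 = t['grade_rank'] + 10:
     major  grade_rank  grade_rank_plus_10
0       CS         154                 164
1       EE         233                 243
2     Econ         254                 264
3  Physics          22                  32
The sum of column 'grade_rank_plus_10' is 703.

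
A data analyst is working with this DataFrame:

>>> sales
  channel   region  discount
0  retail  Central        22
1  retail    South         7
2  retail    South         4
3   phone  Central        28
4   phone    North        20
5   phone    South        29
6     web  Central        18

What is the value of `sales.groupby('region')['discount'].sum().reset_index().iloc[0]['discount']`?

68

group by region, sum of discount:
region
Central    68
North      20
South      40
Name: discount, dtype: int64
reset_index():
    region  discount
0  Central        68
1    North        20
2    South        40
value at position 0, column 'discount' → 68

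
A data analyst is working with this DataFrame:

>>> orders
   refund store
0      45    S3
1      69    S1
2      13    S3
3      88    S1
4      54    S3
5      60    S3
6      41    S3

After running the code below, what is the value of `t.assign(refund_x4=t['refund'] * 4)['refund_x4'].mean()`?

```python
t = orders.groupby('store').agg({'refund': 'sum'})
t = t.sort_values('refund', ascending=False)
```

group by store, sum of refund:
       refund
store        
S1        157
S3        213
sort by refund descending:
       refund
store        
S3        213
S1        157
add column refund_x4 = t['refund'] * 4:
       refund  refund_x4
store                   
S3        213        852
S1        157        628
Taking the mean of column 'refund_x4' gives 740.0.

740.0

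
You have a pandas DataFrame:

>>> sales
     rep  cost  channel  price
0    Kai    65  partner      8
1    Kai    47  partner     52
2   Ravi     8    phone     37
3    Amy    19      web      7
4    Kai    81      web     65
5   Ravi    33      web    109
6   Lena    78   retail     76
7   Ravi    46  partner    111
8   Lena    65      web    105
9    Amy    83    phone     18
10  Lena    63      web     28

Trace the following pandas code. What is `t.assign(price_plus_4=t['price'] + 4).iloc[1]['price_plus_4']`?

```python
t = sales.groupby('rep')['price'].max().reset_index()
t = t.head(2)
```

69

group by rep, max of price:
rep
Amy      18
Kai      65
Lena    105
Ravi    111
Name: price, dtype: int64
reset_index():
    rep  price
0   Amy     18
1   Kai     65
2  Lena    105
3  Ravi    111
take first 2 rows:
   rep  price
0  Amy     18
1  Kai     65
add column price_plus_4 = t['price'] + 4:
   rep  price  price_plus_4
0  Amy     18            22
1  Kai     65            69
Hence 69.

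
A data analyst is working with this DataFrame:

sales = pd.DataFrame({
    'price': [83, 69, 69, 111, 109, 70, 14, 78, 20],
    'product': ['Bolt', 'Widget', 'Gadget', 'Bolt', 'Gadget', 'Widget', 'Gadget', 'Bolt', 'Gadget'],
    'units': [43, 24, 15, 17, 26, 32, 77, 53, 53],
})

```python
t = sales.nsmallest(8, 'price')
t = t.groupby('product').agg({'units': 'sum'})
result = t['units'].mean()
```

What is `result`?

107.666666667

take 8 rows with smallest price:
   price product  units
6     14  Gadget     77
8     20  Gadget     53
1     69  Widget     24
2     69  Gadget     15
5     70  Widget     32
7     78    Bolt     53
0     83    Bolt     43
4    109  Gadget     26
group by product, sum of units:
         units
product       
Bolt        96
Gadget     171
Widget      56
Taking the mean of column 'units' gives 107.666666667.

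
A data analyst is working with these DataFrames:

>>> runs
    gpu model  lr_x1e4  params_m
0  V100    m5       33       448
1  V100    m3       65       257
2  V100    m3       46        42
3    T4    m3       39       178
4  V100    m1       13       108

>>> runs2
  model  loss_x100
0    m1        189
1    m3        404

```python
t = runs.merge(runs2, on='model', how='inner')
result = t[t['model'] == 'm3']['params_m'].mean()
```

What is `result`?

159.0

merge on 'model' (how='inner') → 4 rows:
    gpu model  lr_x1e4  params_m  loss_x100
0  V100    m3       65       257        404
1  V100    m3       46        42        404
2    T4    m3       39       178        404
3  V100    m1       13       108        189
filter rows where model == 'm3':
    gpu model  lr_x1e4  params_m  loss_x100
0  V100    m3       65       257        404
1  V100    m3       46        42        404
2    T4    m3       39       178        404
So mean() = 159.0.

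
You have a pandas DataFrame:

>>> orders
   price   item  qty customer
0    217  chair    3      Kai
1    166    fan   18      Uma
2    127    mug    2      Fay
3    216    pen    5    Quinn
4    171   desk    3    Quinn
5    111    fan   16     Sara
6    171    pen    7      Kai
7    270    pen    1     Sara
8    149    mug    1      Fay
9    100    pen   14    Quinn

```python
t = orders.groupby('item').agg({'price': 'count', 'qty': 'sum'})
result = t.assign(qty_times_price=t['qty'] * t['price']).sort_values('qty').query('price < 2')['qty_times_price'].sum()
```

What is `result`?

group by item: count(price), sum(qty):
       price  qty
item             
chair      1    3
desk       1    3
fan        2   34
mug        2    3
pen        4   27
add column qty_times_price = t['qty'] * t['price']:
       price  qty  qty_times_price
item                              
chair      1    3                3
desk       1    3                3
fan        2   34               68
mug        2    3                6
pen        4   27              108
sort by qty:
       price  qty  qty_times_price
item                              
chair      1    3                3
desk       1    3                3
mug        2    3                6
pen        4   27              108
fan        2   34               68
filter rows where price < 2:
       price  qty  qty_times_price
item                              
chair      1    3                3
desk       1    3                3

6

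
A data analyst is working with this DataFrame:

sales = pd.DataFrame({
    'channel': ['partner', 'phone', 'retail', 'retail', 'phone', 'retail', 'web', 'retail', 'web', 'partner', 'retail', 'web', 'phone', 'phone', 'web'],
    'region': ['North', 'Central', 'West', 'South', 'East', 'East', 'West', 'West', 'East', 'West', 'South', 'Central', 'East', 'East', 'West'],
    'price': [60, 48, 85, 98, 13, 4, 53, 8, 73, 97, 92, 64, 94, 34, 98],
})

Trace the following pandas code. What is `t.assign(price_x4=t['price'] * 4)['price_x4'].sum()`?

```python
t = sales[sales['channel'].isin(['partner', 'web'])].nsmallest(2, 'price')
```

filter rows where channel in ['partner', 'web']:
    channel   region  price
0   partner    North     60
6       web     West     53
8       web     East     73
9   partner     West     97
11      web  Central     64
14      web     West     98
take 2 rows with smallest price:
   channel region  price
6      web   West     53
0  partner  North     60
add column price_x4 = t['price'] * 4:
   channel region  price  price_x4
6      web   West     53       212
0  partner  North     60       240
Taking the sum of column 'price_x4' gives 452.

452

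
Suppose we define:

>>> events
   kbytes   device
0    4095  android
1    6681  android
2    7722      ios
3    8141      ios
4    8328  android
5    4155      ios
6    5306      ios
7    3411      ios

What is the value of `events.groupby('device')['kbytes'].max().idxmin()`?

ios

group by device, max of kbytes:
device
android    8328
ios        8141
Name: kbytes, dtype: int64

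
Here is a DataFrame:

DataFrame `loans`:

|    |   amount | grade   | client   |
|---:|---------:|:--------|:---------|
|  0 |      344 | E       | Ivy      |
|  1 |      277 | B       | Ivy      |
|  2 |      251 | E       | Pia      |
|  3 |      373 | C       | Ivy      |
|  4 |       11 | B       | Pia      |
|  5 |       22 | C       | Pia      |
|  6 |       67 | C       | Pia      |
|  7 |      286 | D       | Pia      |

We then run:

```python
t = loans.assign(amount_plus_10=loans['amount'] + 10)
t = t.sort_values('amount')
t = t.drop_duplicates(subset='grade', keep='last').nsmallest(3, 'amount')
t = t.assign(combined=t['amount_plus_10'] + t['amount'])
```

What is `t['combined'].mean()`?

614.666666667

add column amount_plus_10 = loans['amount'] + 10:
   amount grade client  amount_plus_10
0     344     E    Ivy             354
1     277     B    Ivy             287
2     251     E    Pia             261
3     373     C    Ivy             383
4      11     B    Pia              21
5      22     C    Pia              32
6      67     C    Pia              77
7     286     D    Pia             296
sort by amount:
   amount grade client  amount_plus_10
4      11     B    Pia              21
5      22     C    Pia              32
6      67     C    Pia              77
2     251     E    Pia             261
1     277     B    Ivy             287
7     286     D    Pia             296
0     344     E    Ivy             354
3     373     C    Ivy             383
drop duplicate grade (keep=last):
   amount grade client  amount_plus_10
1     277     B    Ivy             287
7     286     D    Pia             296
0     344     E    Ivy             354
3     373     C    Ivy             383
take 3 rows with smallest amount:
   amount grade client  amount_plus_10
1     277     B    Ivy             287
7     286     D    Pia             296
0     344     E    Ivy             354
add column combined = t['amount_plus_10'] + t['amount']:
   amount grade client  amount_plus_10  combined
1     277     B    Ivy             287       564
7     286     D    Pia             296       582
0     344     E    Ivy             354       698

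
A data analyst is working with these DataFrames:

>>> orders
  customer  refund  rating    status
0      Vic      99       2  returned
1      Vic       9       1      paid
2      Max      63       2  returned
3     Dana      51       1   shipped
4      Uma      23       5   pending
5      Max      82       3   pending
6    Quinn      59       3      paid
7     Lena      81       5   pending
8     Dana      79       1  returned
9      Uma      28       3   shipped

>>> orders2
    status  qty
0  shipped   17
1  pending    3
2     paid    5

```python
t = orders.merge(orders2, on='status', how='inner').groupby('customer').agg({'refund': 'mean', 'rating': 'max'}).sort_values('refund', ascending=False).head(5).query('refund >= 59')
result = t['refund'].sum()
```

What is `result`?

222.0

merge on 'status' (how='inner') → 7 rows:
  customer  refund  rating   status  qty
0      Vic       9       1     paid    5
1     Dana      51       1  shipped   17
2      Uma      23       5  pending    3
3      Max      82       3  pending    3
4    Quinn      59       3     paid    5
5     Lena      81       5  pending    3
6      Uma      28       3  shipped   17
group by customer: mean(refund), max(rating):
          refund  rating
customer                
Dana        51.0       1
Lena        81.0       5
Max         82.0       3
Quinn       59.0       3
Uma         25.5       5
Vic          9.0       1
sort by refund descending:
          refund  rating
customer                
Max         82.0       3
Lena        81.0       5
Quinn       59.0       3
Dana        51.0       1
Uma         25.5       5
Vic          9.0       1
take first 5 rows:
          refund  rating
customer                
Max         82.0       3
Lena        81.0       5
Quinn       59.0       3
Dana        51.0       1
Uma         25.5       5
filter rows where refund >= 59:
          refund  rating
customer                
Max         82.0       3
Lena        81.0       5
Quinn       59.0       3
Hence 222.0.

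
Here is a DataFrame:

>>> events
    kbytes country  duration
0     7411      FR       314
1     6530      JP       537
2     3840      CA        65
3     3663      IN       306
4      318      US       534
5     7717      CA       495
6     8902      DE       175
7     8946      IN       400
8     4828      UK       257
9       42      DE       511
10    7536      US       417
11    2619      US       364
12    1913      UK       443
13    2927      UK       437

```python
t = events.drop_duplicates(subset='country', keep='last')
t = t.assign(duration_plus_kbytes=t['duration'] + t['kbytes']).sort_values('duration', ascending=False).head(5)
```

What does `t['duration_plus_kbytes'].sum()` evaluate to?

drop duplicate country (keep=last):
    kbytes country  duration
0     7411      FR       314
1     6530      JP       537
5     7717      CA       495
7     8946      IN       400
9       42      DE       511
11    2619      US       364
13    2927      UK       437
add column duration_plus_kbytes = t['duration'] + t['kbytes']:
    kbytes country  duration  duration_plus_kbytes
0     7411      FR       314                  7725
1     6530      JP       537                  7067
5     7717      CA       495                  8212
7     8946      IN       400                  9346
9       42      DE       511                   553
11    2619      US       364                  2983
13    2927      UK       437                  3364
sort by duration descending:
    kbytes country  duration  duration_plus_kbytes
1     6530      JP       537                  7067
9       42      DE       511                   553
5     7717      CA       495                  8212
13    2927      UK       437                  3364
7     8946      IN       400                  9346
11    2619      US       364                  2983
0     7411      FR       314                  7725
take first 5 rows:
    kbytes country  duration  duration_plus_kbytes
1     6530      JP       537                  7067
9       42      DE       511                   553
5     7717      CA       495                  8212
13    2927      UK       437                  3364
7     8946      IN       400                  9346
Taking the sum of column 'duration_plus_kbytes' gives 28542.

28542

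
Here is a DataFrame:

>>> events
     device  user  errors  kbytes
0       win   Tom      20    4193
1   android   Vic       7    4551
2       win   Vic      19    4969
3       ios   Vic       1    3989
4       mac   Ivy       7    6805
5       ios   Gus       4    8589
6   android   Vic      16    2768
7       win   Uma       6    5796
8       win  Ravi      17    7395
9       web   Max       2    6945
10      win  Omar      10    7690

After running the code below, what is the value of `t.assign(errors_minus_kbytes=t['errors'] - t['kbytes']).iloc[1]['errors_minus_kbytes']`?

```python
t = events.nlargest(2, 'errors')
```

take 2 rows with largest errors:
  device user  errors  kbytes
0    win  Tom      20    4193
2    win  Vic      19    4969
add column errors_minus_kbytes = t['errors'] - t['kbytes']:
  device user  errors  kbytes  errors_minus_kbytes
0    win  Tom      20    4193                -4173
2    win  Vic      19    4969                -4950
Taking the value at position 1, column 'errors_minus_kbytes' gives -4950.

-4950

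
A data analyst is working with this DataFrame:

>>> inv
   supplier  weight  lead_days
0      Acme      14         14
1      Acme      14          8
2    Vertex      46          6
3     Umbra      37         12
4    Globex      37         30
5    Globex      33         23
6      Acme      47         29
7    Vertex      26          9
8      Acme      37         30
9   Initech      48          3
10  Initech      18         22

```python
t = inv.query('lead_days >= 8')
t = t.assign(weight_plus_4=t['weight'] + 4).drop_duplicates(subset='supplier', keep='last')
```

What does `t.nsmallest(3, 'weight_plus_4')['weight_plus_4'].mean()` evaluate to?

29.6666666667

filter rows where lead_days >= 8:
   supplier  weight  lead_days
0      Acme      14         14
1      Acme      14          8
3     Umbra      37         12
4    Globex      37         30
5    Globex      33         23
6      Acme      47         29
7    Vertex      26          9
8      Acme      37         30
10  Initech      18         22
add column weight_plus_4 = t['weight'] + 4:
   supplier  weight  lead_days  weight_plus_4
0      Acme      14         14             18
1      Acme      14          8             18
3     Umbra      37         12             41
4    Globex      37         30             41
5    Globex      33         23             37
6      Acme      47         29             51
7    Vertex      26          9             30
8      Acme      37         30             41
10  Initech      18         22             22
drop duplicate supplier (keep=last):
   supplier  weight  lead_days  weight_plus_4
3     Umbra      37         12             41
5    Globex      33         23             37
7    Vertex      26          9             30
8      Acme      37         30             41
10  Initech      18         22             22
take 3 rows with smallest weight_plus_4:
   supplier  weight  lead_days  weight_plus_4
10  Initech      18         22             22
7    Vertex      26          9             30
5    Globex      33         23             37
mean of column 'weight_plus_4' → 29.6666666667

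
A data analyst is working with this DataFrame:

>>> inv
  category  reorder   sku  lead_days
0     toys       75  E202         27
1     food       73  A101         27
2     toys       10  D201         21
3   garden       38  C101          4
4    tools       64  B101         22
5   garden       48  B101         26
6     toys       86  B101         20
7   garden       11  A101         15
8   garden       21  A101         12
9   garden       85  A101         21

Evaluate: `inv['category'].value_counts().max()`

value_counts of category:
category
garden    5
toys      3
food      1
tools     1
Name: count, dtype: int64
Then the max of the resulting series: 5

5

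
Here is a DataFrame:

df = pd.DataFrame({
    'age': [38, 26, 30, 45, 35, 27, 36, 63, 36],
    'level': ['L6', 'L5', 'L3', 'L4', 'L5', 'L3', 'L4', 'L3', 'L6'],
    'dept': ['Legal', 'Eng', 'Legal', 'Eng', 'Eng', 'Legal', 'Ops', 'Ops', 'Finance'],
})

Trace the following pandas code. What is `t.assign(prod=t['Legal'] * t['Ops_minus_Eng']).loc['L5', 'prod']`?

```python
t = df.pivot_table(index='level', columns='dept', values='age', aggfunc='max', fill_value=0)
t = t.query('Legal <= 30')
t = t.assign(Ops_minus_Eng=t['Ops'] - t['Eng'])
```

pivot: rows=level, cols=dept, max(age):
dept   Eng  Finance  Legal  Ops
level                          
L3       0        0     30   63
L4      45        0      0   36
L5      35        0      0    0
L6       0       36     38    0
filter rows where Legal <= 30:
dept   Eng  Finance  Legal  Ops
level                          
L3       0        0     30   63
L4      45        0      0   36
L5      35        0      0    0
add column Ops_minus_Eng = t['Ops'] - t['Eng']:
dept   Eng  Finance  Legal  Ops  Ops_minus_Eng
level                                         
L3       0        0     30   63             63
L4      45        0      0   36             -9
L5      35        0      0    0            -35
add column prod = t['Legal'] * t['Ops_minus_Eng']:
dept   Eng  Finance  Legal  Ops  Ops_minus_Eng  prod
level                                               
L3       0        0     30   63             63  1890
L4      45        0      0   36             -9     0
L5      35        0      0    0            -35     0
So loc['L5', 'prod'] = 0.

0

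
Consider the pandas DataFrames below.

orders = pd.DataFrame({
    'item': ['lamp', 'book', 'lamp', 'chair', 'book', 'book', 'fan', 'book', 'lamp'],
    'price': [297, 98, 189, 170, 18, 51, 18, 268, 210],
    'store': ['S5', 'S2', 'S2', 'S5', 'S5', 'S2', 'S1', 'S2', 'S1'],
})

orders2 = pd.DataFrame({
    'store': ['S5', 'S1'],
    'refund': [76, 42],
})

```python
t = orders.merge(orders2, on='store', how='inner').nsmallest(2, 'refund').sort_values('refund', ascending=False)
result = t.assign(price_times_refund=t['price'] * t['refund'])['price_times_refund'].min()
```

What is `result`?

756

merge on 'store' (how='inner') → 5 rows:
    item  price store  refund
0   lamp    297    S5      76
1  chair    170    S5      76
2   book     18    S5      76
3    fan     18    S1      42
4   lamp    210    S1      42
take 2 rows with smallest refund:
   item  price store  refund
3   fan     18    S1      42
4  lamp    210    S1      42
sort by refund descending:
   item  price store  refund
3   fan     18    S1      42
4  lamp    210    S1      42
add column price_times_refund = t['price'] * t['refund']:
   item  price store  refund  price_times_refund
3   fan     18    S1      42                 756
4  lamp    210    S1      42                8820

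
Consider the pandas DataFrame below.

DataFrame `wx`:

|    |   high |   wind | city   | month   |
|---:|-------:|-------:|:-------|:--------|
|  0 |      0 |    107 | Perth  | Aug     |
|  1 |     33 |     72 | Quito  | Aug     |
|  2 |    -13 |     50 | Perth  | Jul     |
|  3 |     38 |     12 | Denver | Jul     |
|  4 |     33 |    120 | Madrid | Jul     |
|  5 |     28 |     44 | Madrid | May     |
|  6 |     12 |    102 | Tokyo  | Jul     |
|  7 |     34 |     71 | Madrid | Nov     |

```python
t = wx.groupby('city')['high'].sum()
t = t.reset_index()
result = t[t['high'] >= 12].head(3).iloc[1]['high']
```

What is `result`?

95

group by city, sum of high:
city
Denver    38
Madrid    95
Perth    -13
Quito     33
Tokyo     12
Name: high, dtype: int64
reset_index():
     city  high
0  Denver    38
1  Madrid    95
2   Perth   -13
3   Quito    33
4   Tokyo    12
filter rows where high >= 12:
     city  high
0  Denver    38
1  Madrid    95
3   Quito    33
4   Tokyo    12
take first 3 rows:
     city  high
0  Denver    38
1  Madrid    95
3   Quito    33
Finally, value at position 1, column 'high' = 95.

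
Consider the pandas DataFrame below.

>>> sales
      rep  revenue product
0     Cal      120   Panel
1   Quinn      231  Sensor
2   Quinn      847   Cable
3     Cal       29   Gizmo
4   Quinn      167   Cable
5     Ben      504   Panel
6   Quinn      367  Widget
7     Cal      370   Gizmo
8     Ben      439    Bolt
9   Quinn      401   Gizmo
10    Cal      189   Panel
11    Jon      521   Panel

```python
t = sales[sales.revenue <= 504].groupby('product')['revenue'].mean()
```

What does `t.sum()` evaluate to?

1741.66666667

filter rows where revenue <= 504:
      rep  revenue product
0     Cal      120   Panel
1   Quinn      231  Sensor
3     Cal       29   Gizmo
4   Quinn      167   Cable
5     Ben      504   Panel
6   Quinn      367  Widget
7     Cal      370   Gizmo
8     Ben      439    Bolt
9   Quinn      401   Gizmo
10    Cal      189   Panel
group by product, mean of revenue:
product
Bolt      439.000000
Cable     167.000000
Gizmo     266.666667
Panel     271.000000
Sensor    231.000000
Widget    367.000000
Name: revenue, dtype: float64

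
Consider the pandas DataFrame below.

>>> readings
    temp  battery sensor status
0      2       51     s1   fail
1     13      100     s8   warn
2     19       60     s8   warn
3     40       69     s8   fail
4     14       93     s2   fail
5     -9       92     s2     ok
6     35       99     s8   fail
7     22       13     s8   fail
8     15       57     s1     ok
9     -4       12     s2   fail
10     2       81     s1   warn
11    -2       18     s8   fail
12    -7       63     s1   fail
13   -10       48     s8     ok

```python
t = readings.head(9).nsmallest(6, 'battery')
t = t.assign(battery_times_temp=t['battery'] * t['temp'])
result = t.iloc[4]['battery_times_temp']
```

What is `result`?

take first 9 rows:
   temp  battery sensor status
0     2       51     s1   fail
1    13      100     s8   warn
2    19       60     s8   warn
3    40       69     s8   fail
4    14       93     s2   fail
5    -9       92     s2     ok
6    35       99     s8   fail
7    22       13     s8   fail
8    15       57     s1     ok
take 6 rows with smallest battery:
   temp  battery sensor status
7    22       13     s8   fail
0     2       51     s1   fail
8    15       57     s1     ok
2    19       60     s8   warn
3    40       69     s8   fail
5    -9       92     s2     ok
add column battery_times_temp = t['battery'] * t['temp']:
   temp  battery sensor status  battery_times_temp
7    22       13     s8   fail                 286
0     2       51     s1   fail                 102
8    15       57     s1     ok                 855
2    19       60     s8   warn                1140
3    40       69     s8   fail                2760
5    -9       92     s2     ok                -828
Finally, value at position 4, column 'battery_times_temp' = 2760.

2760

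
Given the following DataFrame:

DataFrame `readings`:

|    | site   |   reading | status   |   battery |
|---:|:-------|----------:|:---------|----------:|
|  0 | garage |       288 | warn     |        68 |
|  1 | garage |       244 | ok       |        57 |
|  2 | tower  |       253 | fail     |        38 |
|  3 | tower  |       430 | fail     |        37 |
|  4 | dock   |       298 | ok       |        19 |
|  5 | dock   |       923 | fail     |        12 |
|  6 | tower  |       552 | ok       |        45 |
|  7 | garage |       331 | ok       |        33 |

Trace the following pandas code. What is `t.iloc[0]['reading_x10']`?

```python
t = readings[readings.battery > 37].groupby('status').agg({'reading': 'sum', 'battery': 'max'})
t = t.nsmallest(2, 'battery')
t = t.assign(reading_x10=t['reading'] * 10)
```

filter rows where battery > 37:
     site  reading status  battery
0  garage      288   warn       68
1  garage      244     ok       57
2   tower      253   fail       38
6   tower      552     ok       45
group by status: sum(reading), max(battery):
        reading  battery
status                  
fail        253       38
ok          796       57
warn        288       68
take 2 rows with smallest battery:
        reading  battery
status                  
fail        253       38
ok          796       57
add column reading_x10 = t['reading'] * 10:
        reading  battery  reading_x10
status                               
fail        253       38         2530
ok          796       57         7960
The value at position 0, column 'reading_x10' is 2530.

2530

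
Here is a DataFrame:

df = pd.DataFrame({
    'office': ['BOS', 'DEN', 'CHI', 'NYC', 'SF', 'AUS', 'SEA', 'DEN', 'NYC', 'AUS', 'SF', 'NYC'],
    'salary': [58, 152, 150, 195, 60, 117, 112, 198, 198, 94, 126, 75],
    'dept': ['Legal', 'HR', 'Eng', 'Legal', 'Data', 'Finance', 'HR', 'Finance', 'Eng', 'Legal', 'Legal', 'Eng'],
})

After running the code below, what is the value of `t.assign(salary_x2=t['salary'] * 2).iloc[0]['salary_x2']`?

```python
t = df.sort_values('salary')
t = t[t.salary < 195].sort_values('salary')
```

116

sort by salary:
   office  salary     dept
0     BOS      58    Legal
4      SF      60     Data
11    NYC      75      Eng
9     AUS      94    Legal
6     SEA     112       HR
5     AUS     117  Finance
10     SF     126    Legal
2     CHI     150      Eng
1     DEN     152       HR
3     NYC     195    Legal
7     DEN     198  Finance
8     NYC     198      Eng
filter rows where salary < 195:
   office  salary     dept
0     BOS      58    Legal
4      SF      60     Data
11    NYC      75      Eng
9     AUS      94    Legal
6     SEA     112       HR
5     AUS     117  Finance
10     SF     126    Legal
2     CHI     150      Eng
1     DEN     152       HR
sort by salary:
   office  salary     dept
0     BOS      58    Legal
4      SF      60     Data
11    NYC      75      Eng
9     AUS      94    Legal
6     SEA     112       HR
5     AUS     117  Finance
10     SF     126    Legal
2     CHI     150      Eng
1     DEN     152       HR
add column salary_x2 = t['salary'] * 2:
   office  salary     dept  salary_x2
0     BOS      58    Legal        116
4      SF      60     Data        120
11    NYC      75      Eng        150
9     AUS      94    Legal        188
6     SEA     112       HR        224
5     AUS     117  Finance        234
10     SF     126    Legal        252
2     CHI     150      Eng        300
1     DEN     152       HR        304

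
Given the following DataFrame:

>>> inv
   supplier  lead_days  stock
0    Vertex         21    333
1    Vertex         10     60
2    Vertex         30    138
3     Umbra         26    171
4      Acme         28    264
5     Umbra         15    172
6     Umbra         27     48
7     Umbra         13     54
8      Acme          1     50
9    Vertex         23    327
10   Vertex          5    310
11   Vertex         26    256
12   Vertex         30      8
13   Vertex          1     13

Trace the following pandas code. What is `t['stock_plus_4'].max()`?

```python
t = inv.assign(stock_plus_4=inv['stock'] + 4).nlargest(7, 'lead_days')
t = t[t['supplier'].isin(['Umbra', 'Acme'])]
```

268

add column stock_plus_4 = inv['stock'] + 4:
   supplier  lead_days  stock  stock_plus_4
0    Vertex         21    333           337
1    Vertex         10     60            64
2    Vertex         30    138           142
3     Umbra         26    171           175
4      Acme         28    264           268
5     Umbra         15    172           176
6     Umbra         27     48            52
7     Umbra         13     54            58
8      Acme          1     50            54
9    Vertex         23    327           331
10   Vertex          5    310           314
11   Vertex         26    256           260
12   Vertex         30      8            12
13   Vertex          1     13            17
take 7 rows with largest lead_days:
   supplier  lead_days  stock  stock_plus_4
2    Vertex         30    138           142
12   Vertex         30      8            12
4      Acme         28    264           268
6     Umbra         27     48            52
3     Umbra         26    171           175
11   Vertex         26    256           260
9    Vertex         23    327           331
filter rows where supplier in ['Umbra', 'Acme']:
  supplier  lead_days  stock  stock_plus_4
4     Acme         28    264           268
6    Umbra         27     48            52
3    Umbra         26    171           175
Taking the max of column 'stock_plus_4' gives 268.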